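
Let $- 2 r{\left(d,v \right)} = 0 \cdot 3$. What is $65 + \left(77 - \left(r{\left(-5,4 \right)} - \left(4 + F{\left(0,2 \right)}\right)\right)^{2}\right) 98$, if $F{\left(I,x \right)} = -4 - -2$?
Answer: $7219$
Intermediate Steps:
$r{\left(d,v \right)} = 0$ ($r{\left(d,v \right)} = - \frac{0 \cdot 3}{2} = \left(- \frac{1}{2}\right) 0 = 0$)
$F{\left(I,x \right)} = -2$ ($F{\left(I,x \right)} = -4 + 2 = -2$)
$65 + \left(77 - \left(r{\left(-5,4 \right)} - \left(4 + F{\left(0,2 \right)}\right)\right)^{2}\right) 98 = 65 + \left(77 - \left(0 - 2\right)^{2}\right) 98 = 65 + \left(77 - \left(-2\right)^{2}\right) 98 = 65 + \left(77 - 4\right) 98 = 65 + 73 \cdot 98 = 65 + 7154 = 7219$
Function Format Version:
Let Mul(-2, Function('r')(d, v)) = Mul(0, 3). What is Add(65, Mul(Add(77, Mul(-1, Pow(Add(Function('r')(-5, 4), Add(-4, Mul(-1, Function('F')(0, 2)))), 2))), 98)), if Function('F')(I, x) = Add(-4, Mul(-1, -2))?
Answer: 7219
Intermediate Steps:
Function('r')(d, v) = 0 (Function('r')(d, v) = Mul(Rational(-1, 2), Mul(0, 3)) = Mul(Rational(-1, 2), 0) = 0)
Function('F')(I, x) = -2 (Function('F')(I, x) = Add(-4, 2) = -2)
Add(65, Mul(Add(77, Mul(-1, Pow(Add(Function('r')(-5, 4), Add(-4, Mul(-1, Function('F')(0, 2)))), 2))), 98)) = Add(65, Mul(Add(77, Mul(-1, Pow(Add(0, Add(-4, Mul(-1, -2))), 2))), 98)) = Add(65, Mul(Add(77, Mul(-1, Pow(Add(0, Add(-4, 2)), 2))), 98)) = Add(65, Mul(Add(77, Mul(-1, Pow(Add(0, -2), 2))), 98)) = Add(65, Mul(Add(77, Mul(-1, Pow(-2, 2))), 98)) = Add(65, Mul(Add(77, Mul(-1, 4)), 98)) = Add(65, Mul(Add(77, -4), 98)) = Add(65, Mul(73, 98)) = Add(65, 7154) = 7219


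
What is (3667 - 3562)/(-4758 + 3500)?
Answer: -105/1258 ≈ -0.083466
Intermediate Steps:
(3667 - 3562)/(-4758 + 3500) = 105/(-1258) = 105*(-1/1258) = -105/1258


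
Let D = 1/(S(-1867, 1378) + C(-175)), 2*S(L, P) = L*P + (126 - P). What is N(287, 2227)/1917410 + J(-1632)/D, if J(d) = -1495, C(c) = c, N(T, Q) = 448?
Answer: 1844845791117124/958705 ≈ 1.9243e+9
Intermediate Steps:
S(L, P) = 63 - P/2 + L*P/2 (S(L, P) = (L*P + (126 - P))/2 = (126 - P + L*P)/2 = 63 - P/2 + L*P/2)
D = -1/1287164 (D = 1/((63 - ½*1378 + (½)*(-1867)*1378) - 175) = 1/((63 - 689 - 1286363) - 175) = 1/(-1286989 - 175) = 1/(-1287164) = -1/1287164 ≈ -7.7690e-7)
N(287, 2227)/1917410 + J(-1632)/D = 448/1917410 - 1495/(-1/1287164) = 448*(1/1917410) - 1495*(-1287164) = 224/958705 + 1924310180 = 1844845791117124/958705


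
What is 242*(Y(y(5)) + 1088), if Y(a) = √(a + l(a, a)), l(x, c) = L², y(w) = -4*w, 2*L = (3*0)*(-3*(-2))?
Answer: 263296 + 484*I*√5 ≈ 2.633e+5 + 1082.3*I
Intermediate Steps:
L = 0 (L = ((3*0)*(-3*(-2)))/2 = (0*6)/2 = (½)*0 = 0)
l(x, c) = 0 (l(x, c) = 0² = 0)
Y(a) = √a (Y(a) = √(a + 0) = √a)
242*(Y(y(5)) + 1088) = 242*(√(-4*5) + 1088) = 242*(√(-20) + 1088) = 242*(2*I*√5 + 1088) = 242*(1088 + 2*I*√5) = 263296 + 484*I*√5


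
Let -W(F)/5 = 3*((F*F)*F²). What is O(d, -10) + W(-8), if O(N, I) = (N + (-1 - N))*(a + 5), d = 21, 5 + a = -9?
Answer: -61431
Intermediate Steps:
a = -14 (a = -5 - 9 = -14)
O(N, I) = 9 (O(N, I) = (N + (-1 - N))*(-14 + 5) = -1*(-9) = 9)
W(F) = -15*F⁴ (W(F) = -15*(F*F)*F² = -15*F²*F² = -15*F⁴)
O(d, -10) + W(-8) = 9 - 15*(-8)⁴ = 9 - 15*4096 = 9 - 61440 = -61431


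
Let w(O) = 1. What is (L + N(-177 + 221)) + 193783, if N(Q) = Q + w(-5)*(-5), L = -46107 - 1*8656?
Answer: 139059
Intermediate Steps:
L = -54763 (L = -46107 - 8656 = -54763)
N(Q) = -5 + Q (N(Q) = Q + 1*(-5) = Q - 5 = -5 + Q)
(L + N(-177 + 221)) + 193783 = (-54763 + (-5 + (-177 + 221))) + 193783 = (-54763 + (-5 + 44)) + 193783 = (-54763 + 39) + 193783 = -54724 + 193783 = 139059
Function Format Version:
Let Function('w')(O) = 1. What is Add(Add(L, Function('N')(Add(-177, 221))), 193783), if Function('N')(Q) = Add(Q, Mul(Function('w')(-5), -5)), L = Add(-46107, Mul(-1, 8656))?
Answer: 139059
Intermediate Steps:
L = -54763 (L = Add(-46107, -8656) = -54763)
Function('N')(Q) = Add(-5, Q) (Function('N')(Q) = Add(Q, Mul(1, -5)) = Add(Q, -5) = Add(-5, Q))
Add(Add(L, Function('N')(Add(-177, 221))), 193783) = Add(Add(-54763, Add(-5, Add(-177, 221))), 193783) = Add(Add(-54763, Add(-5, 44)), 193783) = Add(Add(-54763, 39), 193783) = Add(-54724, 193783) = 139059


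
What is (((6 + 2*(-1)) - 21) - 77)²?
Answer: 8836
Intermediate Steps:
(((6 + 2*(-1)) - 21) - 77)² = (((6 - 2) - 21) - 77)² = ((4 - 21) - 77)² = (-17 - 77)² = (-94)² = 8836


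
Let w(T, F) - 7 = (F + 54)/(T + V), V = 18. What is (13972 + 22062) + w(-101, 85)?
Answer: 2991264/83 ≈ 36039.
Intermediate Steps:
w(T, F) = 7 + (54 + F)/(18 + T) (w(T, F) = 7 + (F + 54)/(T + 18) = 7 + (54 + F)/(18 + T))
(13972 + 22062) + w(-101, 85) = (13972 + 22062) + (180 + 85 + 7*(-101))/(18 - 101) = 36034 + (180 + 85 - 707)/(-83) = 36034 - 1/83*(-442) = 36034 + 442/83 = 2991264/83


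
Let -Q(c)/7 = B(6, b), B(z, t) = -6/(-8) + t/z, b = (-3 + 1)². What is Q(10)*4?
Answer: -119/3 ≈ -39.667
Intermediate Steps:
b = 4 (b = (-2)² = 4)
B(z, t) = ¾ + t/z (B(z, t) = -6*(-⅛) + t/z = ¾ + t/z)
Q(c) = -119/12 (Q(c) = -7*(¾ + 4/6) = -7*(¾ + 4*(⅙)) = -7*(¾ + ⅔) = -7*17/12 = -119/12)
Q(10)*4 = -119/12*4 = -119/3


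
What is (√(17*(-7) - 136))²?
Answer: -255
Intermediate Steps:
(√(17*(-7) - 136))² = (√(-119 - 136))² = (√(-255))² = (I*√255)² = -255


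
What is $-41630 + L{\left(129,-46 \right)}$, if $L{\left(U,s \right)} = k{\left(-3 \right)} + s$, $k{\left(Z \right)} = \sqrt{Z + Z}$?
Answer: $-41676 + i \sqrt{6} \approx -41676.0 + 2.4495 i$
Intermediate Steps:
$k{\left(Z \right)} = \sqrt{2} \sqrt{Z}$ ($k{\left(Z \right)} = \sqrt{2 Z} = \sqrt{2} \sqrt{Z}$)
$L{\left(U,s \right)} = s + i \sqrt{6}$ ($L{\left(U,s \right)} = \sqrt{2} \sqrt{-3} + s = \sqrt{2} i \sqrt{3} + s = i \sqrt{6} + s = s + i \sqrt{6}$)
$-41630 + L{\left(129,-46 \right)} = -41630 - \left(46 - i \sqrt{6}\right) = -41676 + i \sqrt{6}$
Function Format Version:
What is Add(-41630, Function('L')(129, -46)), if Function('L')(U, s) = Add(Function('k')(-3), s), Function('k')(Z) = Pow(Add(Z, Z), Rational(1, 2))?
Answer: Add(-41676, Mul(I, Pow(6, Rational(1, 2)))) ≈ Add(-41676., Mul(2.4495, I))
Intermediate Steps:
Function('k')(Z) = Mul(Pow(2, Rational(1, 2)), Pow(Z, Rational(1, 2))) (Function('k')(Z) = Pow(Mul(2, Z), Rational(1, 2)) = Mul(Pow(2, Rational(1, 2)), Pow(Z, Rational(1, 2))))
Function('L')(U, s) = Add(s, Mul(I, Pow(6, Rational(1, 2)))) (Function('L')(U, s) = Add(Mul(Pow(2, Rational(1, 2)), Pow(-3, Rational(1, 2))), s) = Add(Mul(Pow(2, Rational(1, 2)), Mul(I, Pow(3, Rational(1, 2)))), s) = Add(Mul(I, Pow(6, Rational(1, 2))), s) = Add(s, Mul(I, Pow(6, Rational(1, 2)))))
Add(-41630, Function('L')(129, -46)) = Add(-41630, Add(-46, Mul(I, Pow(6, Rational(1, 2))))) = Add(-41676, Mul(I, Pow(6, Rational(1, 2))))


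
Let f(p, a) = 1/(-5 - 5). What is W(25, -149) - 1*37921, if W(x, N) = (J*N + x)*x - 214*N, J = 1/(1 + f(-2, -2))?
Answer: -85940/9 ≈ -9548.9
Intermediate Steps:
f(p, a) = -⅒ (f(p, a) = 1/(-10) = -⅒)
J = 10/9 (J = 1/(1 - ⅒) = 1/(9/10) = 10/9 ≈ 1.1111)
W(x, N) = -214*N + x*(x + 10*N/9) (W(x, N) = (10*N/9 + x)*x - 214*N = (x + 10*N/9)*x - 214*N = x*(x + 10*N/9) - 214*N = -214*N + x*(x + 10*N/9))
W(25, -149) - 1*37921 = (25² - 214*(-149) + (10/9)*(-149)*25) - 1*37921 = (625 + 31886 - 37250/9) - 37921 = 255349/9 - 37921 = -85940/9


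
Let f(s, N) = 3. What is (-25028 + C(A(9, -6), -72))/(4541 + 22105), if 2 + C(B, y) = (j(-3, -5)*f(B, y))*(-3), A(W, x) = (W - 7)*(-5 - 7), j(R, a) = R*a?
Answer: -25165/26646 ≈ -0.94442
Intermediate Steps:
A(W, x) = 84 - 12*W (A(W, x) = (-7 + W)*(-12) = 84 - 12*W)
C(B, y) = -137 (C(B, y) = -2 + (-3*(-5)*3)*(-3) = -2 + (15*3)*(-3) = -2 + 45*(-3) = -2 - 135 = -137)
(-25028 + C(A(9, -6), -72))/(4541 + 22105) = (-25028 - 137)/(4541 + 22105) = -25165/26646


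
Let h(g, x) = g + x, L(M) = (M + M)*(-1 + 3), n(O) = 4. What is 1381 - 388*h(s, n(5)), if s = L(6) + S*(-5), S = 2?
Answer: -5603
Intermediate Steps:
L(M) = 4*M (L(M) = (2*M)*2 = 4*M)
s = 14 (s = 4*6 + 2*(-5) = 24 - 10 = 14)
1381 - 388*h(s, n(5)) = 1381 - 388*(14 + 4) = 1381 - 388*18 = 1381 - 6984 = -5603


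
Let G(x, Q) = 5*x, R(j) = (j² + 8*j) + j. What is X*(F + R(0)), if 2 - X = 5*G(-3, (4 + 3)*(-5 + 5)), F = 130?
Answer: 10010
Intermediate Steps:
R(j) = j² + 9*j
X = 77 (X = 2 - 5*5*(-3) = 2 - 5*(-15) = 2 - 1*(-75) = 2 + 75 = 77)
X*(F + R(0)) = 77*(130 + 0*(9 + 0)) = 77*(130 + 0*9) = 77*(130 + 0) = 77*130 = 10010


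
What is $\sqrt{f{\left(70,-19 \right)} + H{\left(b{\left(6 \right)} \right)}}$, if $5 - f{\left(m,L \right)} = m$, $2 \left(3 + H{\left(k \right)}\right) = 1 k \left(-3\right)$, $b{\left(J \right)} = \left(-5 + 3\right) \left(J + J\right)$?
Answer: $4 i \sqrt{2} \approx 5.6569 i$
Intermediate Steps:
$b{\left(J \right)} = - 4 J$ ($b{\left(J \right)} = - 2 \cdot 2 J = - 4 J$)
$H{\left(k \right)} = -3 - \frac{3 k}{2}$ ($H{\left(k \right)} = -3 + \frac{1 k \left(-3\right)}{2} = -3 + \frac{k \left(-3\right)}{2} = -3 + \frac{\left(-3\right) k}{2} = -3 - \frac{3 k}{2}$)
$f{\left(m,L \right)} = 5 - m$
$\sqrt{f{\left(70,-19 \right)} + H{\left(b{\left(6 \right)} \right)}} = \sqrt{\left(5 - 70\right) - \left(3 + \frac{3 \left(\left(-4\right) 6\right)}{2}\right)} = \sqrt{\left(5 - 70\right) - -33} = \sqrt{-65 + \left(-3 + 36\right)} = \sqrt{-65 + 33} = \sqrt{-32} = 4 i \sqrt{2}$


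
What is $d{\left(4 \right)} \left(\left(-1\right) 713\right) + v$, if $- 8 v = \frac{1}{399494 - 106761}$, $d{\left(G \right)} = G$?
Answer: $- \frac{6678996129}{2341864} \approx -2852.0$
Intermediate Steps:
$v = - \frac{1}{2341864}$ ($v = - \frac{1}{8 \left(399494 - 106761\right)} = - \frac{1}{8 \cdot 292733} = \left(- \frac{1}{8}\right) \frac{1}{292733} = - \frac{1}{2341864} \approx -4.2701 \cdot 10^{-7}$)
$d{\left(4 \right)} \left(\left(-1\right) 713\right) + v = 4 \left(\left(-1\right) 713\right) - \frac{1}{2341864} = 4 \left(-713\right) - \frac{1}{2341864} = -2852 - \frac{1}{2341864} = - \frac{6678996129}{2341864}$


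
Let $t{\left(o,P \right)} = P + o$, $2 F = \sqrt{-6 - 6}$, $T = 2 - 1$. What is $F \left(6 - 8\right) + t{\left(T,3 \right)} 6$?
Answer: $24 - 2 i \sqrt{3} \approx 24.0 - 3.4641 i$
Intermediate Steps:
$T = 1$
$F = i \sqrt{3}$ ($F = \frac{\sqrt{-6 - 6}}{2} = \frac{\sqrt{-12}}{2} = \frac{2 i \sqrt{3}}{2} = i \sqrt{3} \approx 1.732 i$)
$F \left(6 - 8\right) + t{\left(T,3 \right)} 6 = i \sqrt{3} \left(6 - 8\right) + \left(3 + 1\right) 6 = i \sqrt{3} \left(6 - 8\right) + 4 \cdot 6 = i \sqrt{3} \left(-2\right) + 24 = - 2 i \sqrt{3} + 24 = 24 - 2 i \sqrt{3}$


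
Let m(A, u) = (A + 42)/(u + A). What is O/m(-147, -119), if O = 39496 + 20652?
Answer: 2285624/15 ≈ 1.5238e+5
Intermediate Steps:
O = 60148
m(A, u) = (42 + A)/(A + u)
O/m(-147, -119) = 60148/(((42 - 147)/(-147 - 119))) = 60148/((-105/(-266))) = 60148/((-1/266*(-105))) = 60148/(15/38) = 60148*(38/15) = 2285624/15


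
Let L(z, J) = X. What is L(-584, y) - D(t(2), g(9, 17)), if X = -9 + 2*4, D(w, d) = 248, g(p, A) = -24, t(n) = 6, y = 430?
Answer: -249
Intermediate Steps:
X = -1 (X = -9 + 8 = -1)
L(z, J) = -1
L(-584, y) - D(t(2), g(9, 17)) = -1 - 1*248 = -1 - 248 = -249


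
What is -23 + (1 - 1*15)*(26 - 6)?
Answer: -303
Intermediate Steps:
-23 + (1 - 1*15)*(26 - 6) = -23 + (1 - 15)*20 = -23 - 14*20 = -23 - 280 = -303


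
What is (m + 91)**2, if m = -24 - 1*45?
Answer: 484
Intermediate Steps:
m = -69 (m = -24 - 45 = -69)
(m + 91)**2 = (-69 + 91)**2 = 22**2 = 484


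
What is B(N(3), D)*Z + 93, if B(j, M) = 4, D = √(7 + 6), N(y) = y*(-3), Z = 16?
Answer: 157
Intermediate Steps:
N(y) = -3*y
D = √13 ≈ 3.6056
B(N(3), D)*Z + 93 = 4*16 + 93 = 64 + 93 = 157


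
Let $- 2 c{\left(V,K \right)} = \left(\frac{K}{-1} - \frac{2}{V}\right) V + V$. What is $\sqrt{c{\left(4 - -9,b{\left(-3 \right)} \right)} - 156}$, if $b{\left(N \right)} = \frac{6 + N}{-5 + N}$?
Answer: $\frac{i \sqrt{2623}}{4} \approx 12.804 i$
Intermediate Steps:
$b{\left(N \right)} = \frac{6 + N}{-5 + N}$
$c{\left(V,K \right)} = - \frac{V}{2} - \frac{V \left(- K - \frac{2}{V}\right)}{2}$ ($c{\left(V,K \right)} = - \frac{\left(\frac{K}{-1} - \frac{2}{V}\right) V + V}{2} = - \frac{\left(K \left(-1\right) - \frac{2}{V}\right) V + V}{2} = - \frac{\left(- K - \frac{2}{V}\right) V + V}{2} = - \frac{V \left(- K - \frac{2}{V}\right) + V}{2} = - \frac{V + V \left(- K - \frac{2}{V}\right)}{2} = - \frac{V}{2} - \frac{V \left(- K - \frac{2}{V}\right)}{2}$)
$\sqrt{c{\left(4 - -9,b{\left(-3 \right)} \right)} - 156} = \sqrt{\left(1 - \frac{4 - -9}{2} + \frac{\frac{6 - 3}{-5 - 3} \left(4 - -9\right)}{2}\right) - 156} = \sqrt{\left(1 - \frac{4 + 9}{2} + \frac{\frac{1}{-8} \cdot 3 \left(4 + 9\right)}{2}\right) - 156} = \sqrt{\left(1 - \frac{13}{2} + \frac{1}{2} \left(\left(- \frac{1}{8}\right) 3\right) 13\right) - 156} = \sqrt{\left(1 - \frac{13}{2} + \frac{1}{2} \left(- \frac{3}{8}\right) 13\right) - 156} = \sqrt{\left(1 - \frac{13}{2} - \frac{39}{16}\right) - 156} = \sqrt{- \frac{127}{16} - 156} = \sqrt{- \frac{2623}{16}} = \frac{i \sqrt{2623}}{4}$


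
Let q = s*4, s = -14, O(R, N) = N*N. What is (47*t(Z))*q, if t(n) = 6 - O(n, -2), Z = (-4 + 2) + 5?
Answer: -5264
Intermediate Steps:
O(R, N) = N²
Z = 3 (Z = -2 + 5 = 3)
t(n) = 2 (t(n) = 6 - 1*(-2)² = 6 - 1*4 = 6 - 4 = 2)
q = -56 (q = -14*4 = -56)
(47*t(Z))*q = (47*2)*(-56) = 94*(-56) = -5264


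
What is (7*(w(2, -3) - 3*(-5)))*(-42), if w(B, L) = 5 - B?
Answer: -5292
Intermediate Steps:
(7*(w(2, -3) - 3*(-5)))*(-42) = (7*((5 - 1*2) - 3*(-5)))*(-42) = (7*((5 - 2) + 15))*(-42) = (7*(3 + 15))*(-42) = (7*18)*(-42) = 126*(-42) = -5292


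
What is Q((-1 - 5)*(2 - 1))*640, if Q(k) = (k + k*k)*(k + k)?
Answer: -230400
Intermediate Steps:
Q(k) = 2*k*(k + k**2) (Q(k) = (k + k**2)*(2*k) = 2*k*(k + k**2))
Q((-1 - 5)*(2 - 1))*640 = (2*((-1 - 5)*(2 - 1))**2*(1 + (-1 - 5)*(2 - 1)))*640 = (2*(-6*1)**2*(1 - 6*1))*640 = (2*(-6)**2*(1 - 6))*640 = (2*36*(-5))*640 = -360*640 = -230400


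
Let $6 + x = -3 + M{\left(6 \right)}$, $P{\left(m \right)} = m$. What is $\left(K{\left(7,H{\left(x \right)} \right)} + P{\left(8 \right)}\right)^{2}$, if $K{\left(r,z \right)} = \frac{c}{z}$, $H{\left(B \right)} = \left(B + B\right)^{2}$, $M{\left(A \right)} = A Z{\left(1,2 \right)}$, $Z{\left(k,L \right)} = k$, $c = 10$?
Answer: $\frac{22201}{324} \approx 68.522$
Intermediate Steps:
$M{\left(A \right)} = A$ ($M{\left(A \right)} = A 1 = A$)
$x = -3$ ($x = -6 + \left(-3 + 6\right) = -6 + 3 = -3$)
$H{\left(B \right)} = 4 B^{2}$ ($H{\left(B \right)} = \left(2 B\right)^{2} = 4 B^{2}$)
$K{\left(r,z \right)} = \frac{10}{z}$
$\left(K{\left(7,H{\left(x \right)} \right)} + P{\left(8 \right)}\right)^{2} = \left(\frac{10}{4 \left(-3\right)^{2}} + 8\right)^{2} = \left(\frac{10}{4 \cdot 9} + 8\right)^{2} = \left(\frac{10}{36} + 8\right)^{2} = \left(10 \cdot \frac{1}{36} + 8\right)^{2} = \left(\frac{5}{18} + 8\right)^{2} = \left(\frac{149}{18}\right)^{2} = \frac{22201}{324}$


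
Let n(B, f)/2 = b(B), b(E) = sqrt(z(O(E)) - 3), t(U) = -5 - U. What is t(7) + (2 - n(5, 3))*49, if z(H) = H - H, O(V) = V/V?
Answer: 86 - 98*I*sqrt(3) ≈ 86.0 - 169.74*I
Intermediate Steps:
O(V) = 1
z(H) = 0
b(E) = I*sqrt(3) (b(E) = sqrt(0 - 3) = sqrt(-3) = I*sqrt(3))
n(B, f) = 2*I*sqrt(3) (n(B, f) = 2*(I*sqrt(3)) = 2*I*sqrt(3))
t(7) + (2 - n(5, 3))*49 = (-5 - 1*7) + (2 - 2*I*sqrt(3))*49 = (-5 - 7) + (2 - 2*I*sqrt(3))*49 = -12 + (98 - 98*I*sqrt(3)) = 86 - 98*I*sqrt(3)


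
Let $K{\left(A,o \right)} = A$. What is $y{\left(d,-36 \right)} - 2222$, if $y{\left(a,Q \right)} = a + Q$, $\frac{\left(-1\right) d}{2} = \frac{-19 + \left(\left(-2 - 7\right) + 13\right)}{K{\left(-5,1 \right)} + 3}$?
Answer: $-2273$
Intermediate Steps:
$d = -15$ ($d = - 2 \frac{-19 + \left(\left(-2 - 7\right) + 13\right)}{-5 + 3} = - 2 \frac{-19 + \left(-9 + 13\right)}{-2} = - 2 \left(-19 + 4\right) \left(- \frac{1}{2}\right) = - 2 \left(\left(-15\right) \left(- \frac{1}{2}\right)\right) = \left(-2\right) \frac{15}{2} = -15$)
$y{\left(a,Q \right)} = Q + a$
$y{\left(d,-36 \right)} - 2222 = \left(-36 - 15\right) - 2222 = -51 - 2222 = -2273$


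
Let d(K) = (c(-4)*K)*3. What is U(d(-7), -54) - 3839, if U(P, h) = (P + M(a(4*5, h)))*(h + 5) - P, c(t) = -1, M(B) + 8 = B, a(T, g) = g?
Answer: -1851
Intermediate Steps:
M(B) = -8 + B
d(K) = -3*K (d(K) = -K*3 = -3*K)
U(P, h) = -P + (5 + h)*(-8 + P + h) (U(P, h) = (P + (-8 + h))*(h + 5) - P = (-8 + P + h)*(5 + h) - P = (5 + h)*(-8 + P + h) - P = -P + (5 + h)*(-8 + P + h))
U(d(-7), -54) - 3839 = (-40 + (-54)² - 3*(-54) + 4*(-3*(-7)) - 3*(-7)*(-54)) - 3839 = (-40 + 2916 + 162 + 4*21 + 21*(-54)) - 3839 = (-40 + 2916 + 162 + 84 - 1134) - 3839 = 1988 - 3839 = -1851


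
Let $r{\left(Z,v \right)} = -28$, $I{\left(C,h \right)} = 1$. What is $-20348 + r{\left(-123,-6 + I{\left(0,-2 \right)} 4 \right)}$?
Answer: $-20376$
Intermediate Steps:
$-20348 + r{\left(-123,-6 + I{\left(0,-2 \right)} 4 \right)} = -20348 - 28 = -20376$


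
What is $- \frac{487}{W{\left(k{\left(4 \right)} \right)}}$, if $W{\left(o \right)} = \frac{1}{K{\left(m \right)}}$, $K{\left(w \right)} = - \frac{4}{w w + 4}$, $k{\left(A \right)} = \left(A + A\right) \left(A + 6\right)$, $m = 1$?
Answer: $\frac{1948}{5} \approx 389.6$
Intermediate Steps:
$k{\left(A \right)} = 2 A \left(6 + A\right)$
$K{\left(w \right)} = - \frac{4}{4 + w^{2}}$ ($K{\left(w \right)} = - \frac{4}{w^{2} + 4} = - \frac{4}{4 + w^{2}}$)
$W{\left(o \right)} = - \frac{5}{4}$ ($W{\left(o \right)} = \frac{1}{\left(-4\right) \frac{1}{4 + 1^{2}}} = \frac{1}{\left(-4\right) \frac{1}{4 + 1}} = \frac{1}{\left(-4\right) \frac{1}{5}} = \frac{1}{- \frac{4}{5}} = - \frac{5}{4}$)
$- \frac{487}{W{\left(k{\left(4 \right)} \right)}} = - \frac{487}{- \frac{5}{4}} = \left(-487\right) \left(- \frac{4}{5}\right) = \frac{1948}{5}$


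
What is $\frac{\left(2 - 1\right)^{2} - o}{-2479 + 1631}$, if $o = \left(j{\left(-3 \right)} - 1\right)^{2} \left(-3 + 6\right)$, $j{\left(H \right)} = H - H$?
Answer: $\frac{1}{424} \approx 0.0023585$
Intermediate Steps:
$j{\left(H \right)} = 0$
$o = 3$ ($o = \left(0 - 1\right)^{2} \left(-3 + 6\right) = \left(-1\right)^{2} \cdot 3 = 1 \cdot 3 = 3$)
$\frac{\left(2 - 1\right)^{2} - o}{-2479 + 1631} = \frac{\left(2 - 1\right)^{2} - 3}{-2479 + 1631} = \frac{1^{2} - 3}{-848} = \left(1 - 3\right) \left(- \frac{1}{848}\right) = \left(-2\right) \left(- \frac{1}{848}\right) = \frac{1}{424}$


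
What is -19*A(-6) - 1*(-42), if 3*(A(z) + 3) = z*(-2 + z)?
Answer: -205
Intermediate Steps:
A(z) = -3 + z*(-2 + z)/3 (A(z) = -3 + (z*(-2 + z))/3 = -3 + z*(-2 + z)/3)
-19*A(-6) - 1*(-42) = -19*(-3 - ⅔*(-6) + (⅓)*(-6)²) - 1*(-42) = -19*(-3 + 4 + (⅓)*36) + 42 = -19*(-3 + 4 + 12) + 42 = -19*13 + 42 = -247 + 42 = -205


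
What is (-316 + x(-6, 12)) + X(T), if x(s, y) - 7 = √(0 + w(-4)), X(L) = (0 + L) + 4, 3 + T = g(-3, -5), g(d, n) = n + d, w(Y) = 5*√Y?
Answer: -316 + (-1)^(¼)*√10 ≈ -313.76 + 2.2361*I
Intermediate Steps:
g(d, n) = d + n
T = -11 (T = -3 + (-3 - 5) = -3 - 8 = -11)
X(L) = 4 + L (X(L) = L + 4 = 4 + L)
x(s, y) = 7 + √10*√I (x(s, y) = 7 + √(0 + 5*√(-4)) = 7 + √(0 + 5*(2*I)) = 7 + √(0 + 10*I) = 7 + √(10*I) = 7 + √10*√I)
(-316 + x(-6, 12)) + X(T) = (-316 + (7 + √10*√I)) + (4 - 11) = (-309 + √10*√I) - 7 = -316 + √10*√I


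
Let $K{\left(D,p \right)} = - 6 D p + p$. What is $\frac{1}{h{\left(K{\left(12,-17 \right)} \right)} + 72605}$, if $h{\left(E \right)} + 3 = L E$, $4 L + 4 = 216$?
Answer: $\frac{1}{136573} \approx 7.3221 \cdot 10^{-6}$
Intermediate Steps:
$L = 53$ ($L = -1 + \frac{1}{4} \cdot 216 = -1 + 54 = 53$)
$K{\left(D,p \right)} = p - 6 D p$ ($K{\left(D,p \right)} = - 6 D p + p = p - 6 D p$)
$h{\left(E \right)} = -3 + 53 E$
$\frac{1}{h{\left(K{\left(12,-17 \right)} \right)} + 72605} = \frac{1}{\left(-3 + 53 \left(- 17 \left(1 - 72\right)\right)\right) + 72605} = \frac{1}{\left(-3 + 53 \left(\left(-17\right) \left(-71\right)\right)\right) + 72605} = \frac{1}{\left(-3 + 53 \cdot 1207\right) + 72605} = \frac{1}{\left(-3 + 63971\right) + 72605} = \frac{1}{63968 + 72605} = \frac{1}{136573}$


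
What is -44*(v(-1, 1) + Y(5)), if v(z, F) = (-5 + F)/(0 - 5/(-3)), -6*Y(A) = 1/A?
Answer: 1606/15 ≈ 107.07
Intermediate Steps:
Y(A) = -1/(6*A)
v(z, F) = -3 + 3*F/5 (v(z, F) = (-5 + F)/(0 - 5*(-⅓)) = (-5 + F)/(0 + 5/3) = (-5 + F)/(5/3) = (-5 + F)*(⅗) = -3 + 3*F/5)
-44*(v(-1, 1) + Y(5)) = -44*((-3 + (⅗)*1) - ⅙/5) = -44*((-3 + ⅗) - ⅙*⅕) = -44*(-12/5 - 1/30) = -44*(-73/30) = 1606/15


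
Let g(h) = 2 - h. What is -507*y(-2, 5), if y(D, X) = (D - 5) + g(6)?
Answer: 5577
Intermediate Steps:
y(D, X) = -9 + D (y(D, X) = (D - 5) + (2 - 1*6) = (-5 + D) + (2 - 6) = (-5 + D) - 4 = -9 + D)
-507*y(-2, 5) = -507*(-9 - 2) = -507*(-11) = 5577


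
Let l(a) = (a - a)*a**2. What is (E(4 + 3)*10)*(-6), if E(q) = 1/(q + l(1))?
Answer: -60/7 ≈ -8.5714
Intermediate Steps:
l(a) = 0 (l(a) = 0*a**2 = 0)
E(q) = 1/q (E(q) = 1/(q + 0) = 1/q)
(E(4 + 3)*10)*(-6) = (10/(4 + 3))*(-6) = (10/7)*(-6) = -60/7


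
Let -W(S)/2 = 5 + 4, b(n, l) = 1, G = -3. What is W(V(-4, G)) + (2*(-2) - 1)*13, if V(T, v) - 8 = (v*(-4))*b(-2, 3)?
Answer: -83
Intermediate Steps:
V(T, v) = 8 - 4*v (V(T, v) = 8 + (v*(-4))*1 = 8 - 4*v*1 = 8 - 4*v)
W(S) = -18 (W(S) = -2*(5 + 4) = -2*9 = -18)
W(V(-4, G)) + (2*(-2) - 1)*13 = -18 + (2*(-2) - 1)*13 = -18 + (-4 - 1)*13 = -18 - 5*13 = -18 - 65 = -83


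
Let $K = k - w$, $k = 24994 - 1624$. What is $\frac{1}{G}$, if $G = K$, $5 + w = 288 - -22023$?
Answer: $\frac{1}{1064} \approx 0.00093985$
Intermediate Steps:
$k = 23370$ ($k = 24994 - 1624 = 23370$)
$w = 22306$ ($w = -5 + \left(288 - -22023\right) = -5 + \left(288 + 22023\right) = -5 + 22311 = 22306$)
$K = 1064$ ($K = 23370 - 22306 = 1064$)
$G = 1064$
$\frac{1}{G} = \frac{1}{1064}$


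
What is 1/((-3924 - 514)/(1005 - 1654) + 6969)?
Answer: 649/4527319 ≈ 0.00014335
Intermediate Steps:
1/((-3924 - 514)/(1005 - 1654) + 6969) = 1/(-4438/(-649) + 6969) = 1/(-4438*(-1/649) + 6969) = 1/(4438/649 + 6969) = 1/(4527319/649) = 649/4527319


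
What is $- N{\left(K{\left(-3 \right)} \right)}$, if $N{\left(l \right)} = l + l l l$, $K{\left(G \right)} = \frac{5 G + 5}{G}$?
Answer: $- \frac{1090}{27} \approx -40.37$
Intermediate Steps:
$K{\left(G \right)} = \frac{5 + 5 G}{G}$
$N{\left(l \right)} = l + l^{3}$ ($N{\left(l \right)} = l + l^{2} l = l + l^{3}$)
$- N{\left(K{\left(-3 \right)} \right)} = - (\left(5 + \frac{5}{-3}\right) + \left(5 + \frac{5}{-3}\right)^{3}) = - (\left(5 + 5 \left(- \frac{1}{3}\right)\right) + \left(5 + 5 \left(- \frac{1}{3}\right)\right)^{3}) = - (\left(5 - \frac{5}{3}\right) + \left(5 - \frac{5}{3}\right)^{3}) = - (\frac{10}{3} + \left(\frac{10}{3}\right)^{3}) = - (\frac{10}{3} + \frac{1000}{27}) = \left(-1\right) \frac{1090}{27} = - \frac{1090}{27}$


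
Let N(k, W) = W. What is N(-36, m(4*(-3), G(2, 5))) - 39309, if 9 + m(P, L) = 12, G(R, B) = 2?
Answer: -39306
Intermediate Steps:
m(P, L) = 3 (m(P, L) = -9 + 12 = 3)
N(-36, m(4*(-3), G(2, 5))) - 39309 = 3 - 39309 = -39306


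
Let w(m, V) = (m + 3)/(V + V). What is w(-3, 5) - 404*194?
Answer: -78376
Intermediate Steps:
w(m, V) = (3 + m)/(2*V) (w(m, V) = (3 + m)/((2*V)) = (3 + m)*(1/(2*V)) = (3 + m)/(2*V))
w(-3, 5) - 404*194 = (½)*(3 - 3)/5 - 404*194 = (½)*(⅕)*0 - 78376 = 0 - 78376 = -78376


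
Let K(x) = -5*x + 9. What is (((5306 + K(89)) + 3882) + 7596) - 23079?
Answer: -6731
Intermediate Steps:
K(x) = 9 - 5*x
(((5306 + K(89)) + 3882) + 7596) - 23079 = (((5306 + (9 - 5*89)) + 3882) + 7596) - 23079 = (((5306 + (9 - 445)) + 3882) + 7596) - 23079 = (((5306 - 436) + 3882) + 7596) - 23079 = ((4870 + 3882) + 7596) - 23079 = (8752 + 7596) - 23079 = 16348 - 23079 = -6731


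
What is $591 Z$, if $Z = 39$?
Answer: $23049$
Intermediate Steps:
$591 Z = 591 \cdot 39 = 23049$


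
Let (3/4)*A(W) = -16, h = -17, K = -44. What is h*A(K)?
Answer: 1088/3 ≈ 362.67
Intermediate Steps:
A(W) = -64/3 (A(W) = (4/3)*(-16) = -64/3)
h*A(K) = -17*(-64/3) = 1088/3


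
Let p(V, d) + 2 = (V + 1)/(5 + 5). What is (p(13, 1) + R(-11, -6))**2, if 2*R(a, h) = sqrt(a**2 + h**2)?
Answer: 3961/100 - 3*sqrt(157)/5 ≈ 32.092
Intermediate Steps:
p(V, d) = -19/10 + V/10 (p(V, d) = -2 + (V + 1)/(5 + 5) = -2 + (1 + V)/10 = -2 + (1 + V)*(1/10) = -2 + (1/10 + V/10) = -19/10 + V/10)
R(a, h) = sqrt(a**2 + h**2)/2
(p(13, 1) + R(-11, -6))**2 = ((-19/10 + (1/10)*13) + sqrt((-11)**2 + (-6)**2)/2)**2 = ((-19/10 + 13/10) + sqrt(121 + 36)/2)**2 = (-3/5 + sqrt(157)/2)**2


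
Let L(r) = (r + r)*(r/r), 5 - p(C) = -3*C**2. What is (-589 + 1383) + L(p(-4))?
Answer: 900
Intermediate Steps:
p(C) = 5 + 3*C**2 (p(C) = 5 - (-3)*C**2 = 5 + 3*C**2)
L(r) = 2*r (L(r) = (2*r)*1 = 2*r)
(-589 + 1383) + L(p(-4)) = (-589 + 1383) + 2*(5 + 3*(-4)**2) = 794 + 2*(5 + 3*16) = 794 + 2*(5 + 48) = 794 + 2*53 = 794 + 106 = 900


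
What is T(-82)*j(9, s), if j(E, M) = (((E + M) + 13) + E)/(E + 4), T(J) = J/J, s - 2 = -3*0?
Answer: 33/13 ≈ 2.5385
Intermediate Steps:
s = 2 (s = 2 - 3*0 = 2 + 0 = 2)
T(J) = 1
j(E, M) = (13 + M + 2*E)/(4 + E) (j(E, M) = ((13 + E + M) + E)/(4 + E) = (13 + M + 2*E)/(4 + E))
T(-82)*j(9, s) = 1*((13 + 2 + 2*9)/(4 + 9)) = 1*((13 + 2 + 18)/13) = 1*((1/13)*33) = 1*(33/13) = 33/13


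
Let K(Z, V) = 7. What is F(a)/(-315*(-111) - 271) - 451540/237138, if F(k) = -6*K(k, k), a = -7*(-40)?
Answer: -356265649/186983313 ≈ -1.9053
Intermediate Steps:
a = 280
F(k) = -42 (F(k) = -6*7 = -42)
F(a)/(-315*(-111) - 271) - 451540/237138 = -42/(-315*(-111) - 271) - 451540/237138 = -42/(34965 - 271) - 451540*1/237138 = -42/34694 - 225770/118569 = -42*1/34694 - 225770/118569 = -21/17347 - 225770/118569 = -356265649/186983313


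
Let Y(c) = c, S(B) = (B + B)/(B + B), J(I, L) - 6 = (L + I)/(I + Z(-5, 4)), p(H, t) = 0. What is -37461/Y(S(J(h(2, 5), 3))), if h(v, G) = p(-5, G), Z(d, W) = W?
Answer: -37461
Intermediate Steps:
h(v, G) = 0
J(I, L) = 6 + (I + L)/(4 + I) (J(I, L) = 6 + (L + I)/(I + 4) = 6 + (I + L)/(4 + I))
S(B) = 1 (S(B) = (2*B)/((2*B)) = (2*B)*(1/(2*B)) = 1)
-37461/Y(S(J(h(2, 5), 3))) = -37461/1 = -37461*1 = -37461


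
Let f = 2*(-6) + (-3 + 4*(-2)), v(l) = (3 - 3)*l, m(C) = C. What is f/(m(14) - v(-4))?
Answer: -23/14 ≈ -1.6429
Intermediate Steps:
v(l) = 0 (v(l) = 0*l = 0)
f = -23 (f = -12 + (-3 - 8) = -12 - 11 = -23)
f/(m(14) - v(-4)) = -23/(14 - 1*0) = -23/(14 + 0) = -23/14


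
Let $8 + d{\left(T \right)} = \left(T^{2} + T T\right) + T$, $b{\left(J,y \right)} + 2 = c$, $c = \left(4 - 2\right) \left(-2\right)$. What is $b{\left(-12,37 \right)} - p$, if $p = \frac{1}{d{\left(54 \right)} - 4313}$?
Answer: $- \frac{9391}{1565} \approx -6.0006$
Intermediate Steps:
$c = -4$ ($c = \left(4 - 2\right) \left(-2\right) = 2 \left(-2\right) = -4$)
$b{\left(J,y \right)} = -6$ ($b{\left(J,y \right)} = -2 - 4 = -6$)
$d{\left(T \right)} = -8 + T + 2 T^{2}$ ($d{\left(T \right)} = -8 + \left(\left(T^{2} + T T\right) + T\right) = -8 + \left(\left(T^{2} + T^{2}\right) + T\right) = -8 + \left(2 T^{2} + T\right) = -8 + \left(T + 2 T^{2}\right) = -8 + T + 2 T^{2}$)
$p = \frac{1}{1565}$ ($p = \frac{1}{\left(-8 + 54 + 2 \cdot 54^{2}\right) - 4313} = \frac{1}{\left(-8 + 54 + 2 \cdot 2916\right) - 4313} = \frac{1}{\left(-8 + 54 + 5832\right) - 4313} = \frac{1}{5878 - 4313} = \frac{1}{1565} \approx 0.00063898$)
$b{\left(-12,37 \right)} - p = -6 - \frac{1}{1565} = - \frac{9391}{1565}$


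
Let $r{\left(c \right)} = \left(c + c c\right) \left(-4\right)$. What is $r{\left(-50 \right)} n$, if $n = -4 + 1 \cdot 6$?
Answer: $-19600$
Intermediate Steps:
$r{\left(c \right)} = - 4 c - 4 c^{2}$ ($r{\left(c \right)} = \left(c + c^{2}\right) \left(-4\right) = - 4 c - 4 c^{2}$)
$n = 2$ ($n = -4 + 6 = 2$)
$r{\left(-50 \right)} n = \left(-4\right) \left(-50\right) \left(1 - 50\right) 2 = \left(-4\right) \left(-50\right) \left(-49\right) 2 = \left(-9800\right) 2 = -19600$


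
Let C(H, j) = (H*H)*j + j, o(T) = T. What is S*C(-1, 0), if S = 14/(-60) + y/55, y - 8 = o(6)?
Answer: 0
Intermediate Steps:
C(H, j) = j + j*H² (C(H, j) = H²*j + j = j*H² + j = j + j*H²)
y = 14 (y = 8 + 6 = 14)
S = 7/330 (S = 14/(-60) + 14/55 = 14*(-1/60) + 14*(1/55) = -7/30 + 14/55 = 7/330 ≈ 0.021212)
S*C(-1, 0) = 7*(0*(1 + (-1)²))/330 = 7*(0*(1 + 1))/330 = 7*(0*2)/330 = (7/330)*0 = 0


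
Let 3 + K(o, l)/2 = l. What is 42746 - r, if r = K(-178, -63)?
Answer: 42878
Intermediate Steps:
K(o, l) = -6 + 2*l
r = -132 (r = -6 + 2*(-63) = -6 - 126 = -132)
42746 - r = 42746 - 1*(-132) = 42746 + 132 = 42878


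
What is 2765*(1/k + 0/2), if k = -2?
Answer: -2765/2 ≈ -1382.5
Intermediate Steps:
2765*(1/k + 0/2) = 2765*(1/(-2) + 0/2) = 2765*(1*(-½) + 0*(½)) = 2765*(-½ + 0) = 2765*(-½) = -2765/2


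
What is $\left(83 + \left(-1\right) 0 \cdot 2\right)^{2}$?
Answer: $6889$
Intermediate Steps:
$\left(83 + \left(-1\right) 0 \cdot 2\right)^{2} = \left(83 + 0 \cdot 2\right)^{2} = \left(83 + 0\right)^{2} = 83^{2} = 6889$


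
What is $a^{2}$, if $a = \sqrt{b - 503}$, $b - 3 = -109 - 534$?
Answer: $-1143$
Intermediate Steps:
$b = -640$ ($b = 3 - 643 = -640$)
$a = 3 i \sqrt{127}$ ($a = \sqrt{-640 - 503} = \sqrt{-1143} = 3 i \sqrt{127} \approx 33.808 i$)
$a^{2} = \left(3 i \sqrt{127}\right)^{2} = -1143$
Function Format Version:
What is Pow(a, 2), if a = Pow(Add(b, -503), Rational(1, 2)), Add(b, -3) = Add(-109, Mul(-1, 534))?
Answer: -1143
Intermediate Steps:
b = -640 (b = Add(3, Add(-109, Mul(-1, 534))) = Add(3, Add(-109, -534)) = Add(3, -643) = -640)
a = Mul(3, I, Pow(127, Rational(1, 2))) (a = Pow(Add(-640, -503), Rational(1, 2)) = Pow(-1143, Rational(1, 2)) = Mul(3, I, Pow(127, Rational(1, 2))) ≈ Mul(33.808, I))
Pow(a, 2) = Pow(Mul(3, I, Pow(127, Rational(1, 2))), 2) = -1143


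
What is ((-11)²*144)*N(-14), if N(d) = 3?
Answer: 52272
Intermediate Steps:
((-11)²*144)*N(-14) = ((-11)²*144)*3 = (121*144)*3 = 17424*3 = 52272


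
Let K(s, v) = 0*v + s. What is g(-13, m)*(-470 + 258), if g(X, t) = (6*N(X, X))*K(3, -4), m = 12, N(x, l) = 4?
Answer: -15264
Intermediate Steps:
K(s, v) = s (K(s, v) = 0 + s = s)
g(X, t) = 72 (g(X, t) = (6*4)*3 = 24*3 = 72)
g(-13, m)*(-470 + 258) = 72*(-470 + 258) = 72*(-212) = -15264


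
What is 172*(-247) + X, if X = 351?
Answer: -42133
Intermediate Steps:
172*(-247) + X = 172*(-247) + 351 = -42484 + 351 = -42133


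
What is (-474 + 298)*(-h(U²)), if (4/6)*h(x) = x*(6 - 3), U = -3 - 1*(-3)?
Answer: 0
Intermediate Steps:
U = 0 (U = -3 + 3 = 0)
h(x) = 9*x/2 (h(x) = 3*(x*(6 - 3))/2 = 3*(x*3)/2 = 3*(3*x)/2 = 9*x/2)
(-474 + 298)*(-h(U²)) = (-474 + 298)*(-9*0²/2) = -(-176)*(9/2)*0 = -(-176)*0 = -176*0 = 0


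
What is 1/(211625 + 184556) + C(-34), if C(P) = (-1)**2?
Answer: 396182/396181 ≈ 1.0000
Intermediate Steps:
C(P) = 1
1/(211625 + 184556) + C(-34) = 1/(211625 + 184556) + 1 = 1/396181 + 1 = 396182/396181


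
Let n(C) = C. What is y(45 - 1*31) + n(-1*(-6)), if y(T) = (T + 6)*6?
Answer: 126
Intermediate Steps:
y(T) = 36 + 6*T (y(T) = (6 + T)*6 = 36 + 6*T)
y(45 - 1*31) + n(-1*(-6)) = (36 + 6*(45 - 1*31)) - 1*(-6) = (36 + 6*(45 - 31)) + 6 = (36 + 6*14) + 6 = (36 + 84) + 6 = 120 + 6 = 126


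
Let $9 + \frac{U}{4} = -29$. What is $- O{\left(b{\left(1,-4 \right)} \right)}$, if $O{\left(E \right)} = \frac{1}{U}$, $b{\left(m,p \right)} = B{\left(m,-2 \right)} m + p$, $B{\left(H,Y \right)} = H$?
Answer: $\frac{1}{152} \approx 0.0065789$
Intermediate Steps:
$U = -152$ ($U = -36 + 4 \left(-29\right) = -36 - 116 = -152$)
$b{\left(m,p \right)} = p + m^{2}$ ($b{\left(m,p \right)} = m m + p = m^{2} + p = p + m^{2}$)
$O{\left(E \right)} = - \frac{1}{152}$ ($O{\left(E \right)} = \frac{1}{-152} = - \frac{1}{152}$)
$- O{\left(b{\left(1,-4 \right)} \right)} = \left(-1\right) \left(- \frac{1}{152}\right) = \frac{1}{152}$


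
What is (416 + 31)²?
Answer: 199809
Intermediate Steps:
(416 + 31)² = 447² = 199809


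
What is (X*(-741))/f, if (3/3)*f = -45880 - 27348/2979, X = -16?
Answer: -2943252/11391989 ≈ -0.25836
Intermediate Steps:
f = -45567956/993 (f = -45880 - 27348/2979 = -45880 - 1*9116/993 = -45880 - 9116/993 = -45567956/993 ≈ -45889.)
(X*(-741))/f = (-16*(-741))/(-45567956/993) = 11856*(-993/45567956) = -2943252/11391989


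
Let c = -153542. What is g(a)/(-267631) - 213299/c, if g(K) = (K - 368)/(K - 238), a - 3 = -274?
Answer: 29056383043183/20916132892018 ≈ 1.3892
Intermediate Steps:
a = -271 (a = 3 - 274 = -271)
g(K) = (-368 + K)/(-238 + K)
g(a)/(-267631) - 213299/c = ((-368 - 271)/(-238 - 271))/(-267631) - 213299/(-153542) = (-639/(-509))*(-1/267631) - 213299*(-1/153542) = -1/509*(-639)*(-1/267631) + 213299/153542 = (639/509)*(-1/267631) + 213299/153542 = -639/136224179 + 213299/153542 = 29056383043183/20916132892018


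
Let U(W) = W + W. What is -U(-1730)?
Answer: 3460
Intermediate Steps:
U(W) = 2*W
-U(-1730) = -2*(-1730) = -1*(-3460) = 3460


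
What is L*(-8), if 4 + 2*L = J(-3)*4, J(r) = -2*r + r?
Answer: -32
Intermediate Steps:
J(r) = -r
L = 4 (L = -2 + (-1*(-3)*4)/2 = -2 + (3*4)/2 = -2 + (½)*12 = -2 + 6 = 4)
L*(-8) = 4*(-8) = -32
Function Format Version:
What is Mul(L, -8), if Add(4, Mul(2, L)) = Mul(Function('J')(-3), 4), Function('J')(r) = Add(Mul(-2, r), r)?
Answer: -32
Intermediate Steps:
Function('J')(r) = Mul(-1, r)
L = 4 (L = Add(-2, Mul(Rational(1, 2), Mul(Mul(-1, -3), 4))) = Add(-2, Mul(Rational(1, 2), Mul(3, 4))) = Add(-2, Mul(Rational(1, 2), 12)) = Add(-2, 6) = 4)
Mul(L, -8) = Mul(4, -8) = -32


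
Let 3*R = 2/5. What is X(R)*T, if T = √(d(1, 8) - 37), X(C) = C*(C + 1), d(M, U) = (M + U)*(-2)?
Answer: 34*I*√55/225 ≈ 1.1207*I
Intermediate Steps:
R = 2/15 (R = (2/5)/3 = (2*(⅕))/3 = (⅓)*(⅖) = 2/15 ≈ 0.13333)
d(M, U) = -2*M - 2*U
X(C) = C*(1 + C)
T = I*√55 (T = √((-2*1 - 2*8) - 37) = √((-2 - 16) - 37) = √(-18 - 37) = √(-55) = I*√55 ≈ 7.4162*I)
X(R)*T = (2*(1 + 2/15)/15)*(I*√55) = ((2/15)*(17/15))*(I*√55) = 34*(I*√55)/225 = 34*I*√55/225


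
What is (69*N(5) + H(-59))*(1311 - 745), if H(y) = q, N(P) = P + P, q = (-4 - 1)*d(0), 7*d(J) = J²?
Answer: 390540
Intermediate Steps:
d(J) = J²/7
q = 0 (q = (-4 - 1)*((⅐)*0²) = -5*0/7 = -5*0 = 0)
N(P) = 2*P
H(y) = 0
(69*N(5) + H(-59))*(1311 - 745) = (69*(2*5) + 0)*(1311 - 745) = (69*10 + 0)*566 = (690 + 0)*566 = 690*566 = 390540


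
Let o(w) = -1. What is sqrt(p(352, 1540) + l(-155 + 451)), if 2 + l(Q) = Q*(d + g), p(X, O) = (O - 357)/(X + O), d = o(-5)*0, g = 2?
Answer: sqrt(528559999)/946 ≈ 24.303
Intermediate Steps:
d = 0 (d = -1*0 = 0)
p(X, O) = (-357 + O)/(O + X)
l(Q) = -2 + 2*Q (l(Q) = -2 + Q*(0 + 2) = -2 + Q*2 = -2 + 2*Q)
sqrt(p(352, 1540) + l(-155 + 451)) = sqrt((-357 + 1540)/(1540 + 352) + (-2 + 2*(-155 + 451))) = sqrt(1183/1892 + (-2 + 2*296)) = sqrt((1/1892)*1183 + (-2 + 592)) = sqrt(1183/1892 + 590) = sqrt(1117463/1892) = sqrt(528559999)/946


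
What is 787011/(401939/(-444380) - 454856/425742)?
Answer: -74447789541024780/186625611509 ≈ -3.9892e+5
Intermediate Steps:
787011/(401939/(-444380) - 454856/425742) = 787011/(401939*(-1/444380) - 454856*1/425742) = 787011/(-401939/444380 - 227428/212871) = 787011/(-186625611509/94595614980) = 787011*(-94595614980/186625611509) = -74447789541024780/186625611509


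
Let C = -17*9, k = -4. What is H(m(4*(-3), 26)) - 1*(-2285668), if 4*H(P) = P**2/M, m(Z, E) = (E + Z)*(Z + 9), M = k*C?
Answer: 155425473/68 ≈ 2.2857e+6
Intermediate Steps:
C = -153
M = 612 (M = -4*(-153) = 612)
m(Z, E) = (9 + Z)*(E + Z) (m(Z, E) = (E + Z)*(9 + Z) = (9 + Z)*(E + Z))
H(P) = P**2/2448 (H(P) = (P**2/612)/4 = P**2/2448)
H(m(4*(-3), 26)) - 1*(-2285668) = ((4*(-3))**2 + 9*26 + 9*(4*(-3)) + 26*(4*(-3)))**2/2448 - 1*(-2285668) = ((-12)**2 + 234 + 9*(-12) + 26*(-12))**2/2448 + 2285668 = (144 + 234 - 108 - 312)**2/2448 + 2285668 = (1/2448)*(-42)**2 + 2285668 = (1/2448)*1764 + 2285668 = 49/68 + 2285668 = 155425473/68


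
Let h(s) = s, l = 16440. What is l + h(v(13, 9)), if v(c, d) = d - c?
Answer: 16436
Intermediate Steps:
l + h(v(13, 9)) = 16440 + (9 - 1*13) = 16440 + (9 - 13) = 16440 - 4 = 16436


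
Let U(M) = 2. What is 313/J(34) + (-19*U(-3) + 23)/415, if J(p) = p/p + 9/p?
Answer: 883157/3569 ≈ 247.45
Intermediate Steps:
J(p) = 1 + 9/p
313/J(34) + (-19*U(-3) + 23)/415 = 313/(((9 + 34)/34)) + (-19*2 + 23)/415 = 313/(((1/34)*43)) + (-38 + 23)*(1/415) = 313/(43/34) - 15*1/415 = 313*(34/43) - 3/83 = 10642/43 - 3/83 = 883157/3569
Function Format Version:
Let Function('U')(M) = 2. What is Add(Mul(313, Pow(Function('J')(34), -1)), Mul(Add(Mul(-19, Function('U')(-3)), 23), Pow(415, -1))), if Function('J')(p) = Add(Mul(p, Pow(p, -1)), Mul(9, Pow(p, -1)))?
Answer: Rational(883157, 3569) ≈ 247.45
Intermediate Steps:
Function('J')(p) = Add(1, Mul(9, Pow(p, -1)))
Add(Mul(313, Pow(Function('J')(34), -1)), Mul(Add(Mul(-19, Function('U')(-3)), 23), Pow(415, -1))) = Add(Mul(313, Pow(Mul(Pow(34, -1), Add(9, 34)), -1)), Mul(Add(Mul(-19, 2), 23), Pow(415, -1))) = Add(Mul(313, Pow(Mul(Rational(1, 34), 43), -1)), Mul(Add(-38, 23), Rational(1, 415))) = Add(Mul(313, Pow(Rational(43, 34), -1)), Mul(-15, Rational(1, 415))) = Add(Mul(313, Rational(34, 43)), Rational(-3, 83)) = Add(Rational(10642, 43), Rational(-3, 83)) = Rational(883157, 3569)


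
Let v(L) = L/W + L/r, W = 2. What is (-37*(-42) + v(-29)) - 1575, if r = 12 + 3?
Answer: -1123/30 ≈ -37.433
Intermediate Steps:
r = 15
v(L) = 17*L/30 (v(L) = L/2 + L/15 = 17*L/30)
(-37*(-42) + v(-29)) - 1575 = (-37*(-42) + (17/30)*(-29)) - 1575 = (1554 - 493/30) - 1575 = 46127/30 - 1575 = -1123/30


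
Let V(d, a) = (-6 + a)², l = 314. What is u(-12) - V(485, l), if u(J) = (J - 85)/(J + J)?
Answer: -2276639/24 ≈ -94860.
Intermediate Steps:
u(J) = (-85 + J)/(2*J) (u(J) = (-85 + J)/((2*J)) = (-85 + J)*(1/(2*J)) = (-85 + J)/(2*J))
u(-12) - V(485, l) = (½)*(-85 - 12)/(-12) - (-6 + 314)² = (½)*(-1/12)*(-97) - 1*308² = 97/24 - 1*94864 = 97/24 - 94864 = -2276639/24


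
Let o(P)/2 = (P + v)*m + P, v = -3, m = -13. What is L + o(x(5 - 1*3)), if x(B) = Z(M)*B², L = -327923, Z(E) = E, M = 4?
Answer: -328229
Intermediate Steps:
x(B) = 4*B²
o(P) = 78 - 24*P (o(P) = 2*((P - 3)*(-13) + P) = 2*((-3 + P)*(-13) + P) = 2*((39 - 13*P) + P) = 2*(39 - 12*P) = 78 - 24*P)
L + o(x(5 - 1*3)) = -327923 + (78 - 96*(5 - 1*3)²) = -327923 + (78 - 96*(5 - 3)²) = -327923 + (78 - 96*2²) = -327923 + (78 - 96*4) = -327923 + (78 - 24*16) = -327923 + (78 - 384) = -327923 - 306 = -328229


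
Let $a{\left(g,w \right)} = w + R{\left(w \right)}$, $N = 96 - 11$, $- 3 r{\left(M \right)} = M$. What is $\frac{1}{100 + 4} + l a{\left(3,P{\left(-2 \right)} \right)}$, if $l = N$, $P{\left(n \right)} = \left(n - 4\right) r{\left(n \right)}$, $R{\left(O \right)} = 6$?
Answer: $\frac{17681}{104} \approx 170.01$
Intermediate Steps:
$r{\left(M \right)} = - \frac{M}{3}$
$N = 85$
$P{\left(n \right)} = - \frac{n \left(-4 + n\right)}{3}$ ($P{\left(n \right)} = \left(n - 4\right) \left(- \frac{n}{3}\right) = \left(-4 + n\right) \left(- \frac{n}{3}\right) = - \frac{n \left(-4 + n\right)}{3}$)
$a{\left(g,w \right)} = 6 + w$ ($a{\left(g,w \right)} = w + 6 = 6 + w$)
$l = 85$
$\frac{1}{100 + 4} + l a{\left(3,P{\left(-2 \right)} \right)} = \frac{1}{100 + 4} + 85 \left(6 + \frac{1}{3} \left(-2\right) \left(4 - -2\right)\right) = \frac{1}{104} + 85 \left(6 + \frac{1}{3} \left(-2\right) \left(4 + 2\right)\right) = \frac{1}{104} + 85 \left(6 + \frac{1}{3} \left(-2\right) 6\right) = \frac{1}{104} + 85 \left(6 - 4\right) = \frac{1}{104} + 85 \cdot 2 = \frac{1}{104} + 170 = \frac{17681}{104}$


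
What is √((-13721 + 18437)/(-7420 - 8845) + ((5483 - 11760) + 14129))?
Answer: 4*√129823228810/16265 ≈ 88.610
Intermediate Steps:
√((-13721 + 18437)/(-7420 - 8845) + ((5483 - 11760) + 14129)) = √(4716/(-16265) + (-6277 + 14129)) = √(4716*(-1/16265) + 7852) = √(-4716/16265 + 7852) = √(127708064/16265) = 4*√129823228810/16265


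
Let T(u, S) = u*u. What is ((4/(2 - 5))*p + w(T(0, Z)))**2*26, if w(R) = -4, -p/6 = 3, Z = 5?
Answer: 10400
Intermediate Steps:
p = -18 (p = -6*3 = -18)
T(u, S) = u**2
((4/(2 - 5))*p + w(T(0, Z)))**2*26 = ((4/(2 - 5))*(-18) - 4)**2*26 = ((4/(-3))*(-18) - 4)**2*26 = ((4*(-1/3))*(-18) - 4)**2*26 = (-4/3*(-18) - 4)**2*26 = (24 - 4)**2*26 = 20**2*26 = 400*26 = 10400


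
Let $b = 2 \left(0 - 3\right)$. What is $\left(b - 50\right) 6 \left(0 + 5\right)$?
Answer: $-1680$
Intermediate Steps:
$b = -6$ ($b = 2 \left(0 - 3\right) = 2 \left(-3\right) = -6$)
$\left(b - 50\right) 6 \left(0 + 5\right) = \left(-6 - 50\right) 6 \left(0 + 5\right) = - 56 \cdot 6 \cdot 5 = \left(-56\right) 30 = -1680$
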